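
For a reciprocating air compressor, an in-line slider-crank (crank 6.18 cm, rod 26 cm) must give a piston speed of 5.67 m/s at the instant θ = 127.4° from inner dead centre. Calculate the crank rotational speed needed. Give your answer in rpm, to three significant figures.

1290

For an in-line slider-crank, |v_piston| = rω|sinθ|·[1 + r cosθ/√(L² − r² sin²θ)].
With r = 0.0618 m, L = 0.26 m, θ = 127.4°: the bracketed kinematic factor |dx/dθ| = 0.041877 m.
ω = v/|dx/dθ| = 5.67/0.041877 = 135.4 rad/s.
N = 60ω/(2π) = 1292.9 rpm.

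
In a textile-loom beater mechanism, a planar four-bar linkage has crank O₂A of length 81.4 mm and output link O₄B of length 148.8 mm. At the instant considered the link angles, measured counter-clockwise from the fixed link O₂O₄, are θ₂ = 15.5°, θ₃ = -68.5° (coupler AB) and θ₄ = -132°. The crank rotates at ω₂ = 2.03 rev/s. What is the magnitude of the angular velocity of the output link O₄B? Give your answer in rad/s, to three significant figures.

ω₂ = 12.75 rad/s (from 2.03 rev/s).
Differentiating the loop-closure r₂e^{iθ₂}+r₃e^{iθ₃}=r₁+r₄e^{iθ₄} gives r₂ω₂e^{iθ₂}+r₃ω₃e^{iθ₃}=r₄ω₄e^{iθ₄}.
Eliminating the other unknown: ω₄ = r₂ω₂ sin(θ₂−θ₃) / [r₄ sin(θ₄−θ₃)].
Numerator sine = +0.99452; denominator sine = -0.89493.
Result = 0.0814·12.75·(+0.99452) / (0.1488·(-0.89493)) = -7.7539 rad/s; magnitude 7.7539 rad/s.

7.75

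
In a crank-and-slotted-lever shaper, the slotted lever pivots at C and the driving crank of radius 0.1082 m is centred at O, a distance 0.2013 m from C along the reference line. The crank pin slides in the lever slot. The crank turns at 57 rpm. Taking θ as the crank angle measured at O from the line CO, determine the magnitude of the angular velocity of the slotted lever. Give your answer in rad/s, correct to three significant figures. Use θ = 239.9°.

0.154

ω = 5.969 rad/s (from 57 rpm).
Crank pin A relative to C: A = (d + r cosθ, r sinθ); lever angle φ = atan2(r sinθ, d + r cosθ).
Differentiating tanφ: φ̇ = rω(d cosθ + r)/(d² + r² + 2dr cosθ).
d² + r² + 2dr cosθ = |CA|² = 0.0303825 m²;  d cosθ + r = +0.0072459 m.
|ω_lever| = |0.1082·5.969·+0.0072459| / 0.0303825 = 0.15403 rad/s.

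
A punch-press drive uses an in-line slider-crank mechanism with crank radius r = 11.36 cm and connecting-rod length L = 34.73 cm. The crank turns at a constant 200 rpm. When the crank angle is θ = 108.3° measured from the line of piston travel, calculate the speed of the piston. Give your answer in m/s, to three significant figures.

2.01

ω = 2π·200/60 = 20.94 rad/s
For an in-line slider-crank, x = r cosθ + √(L² − r² sin²θ), so v = −rω sinθ·[1 + r cosθ/√(L² − r² sin²θ)].
With r = 0.1136 m, L = 0.3473 m, θ = 108.3°: √(L² − r² sin²θ) = 0.33013 m.
v = −0.1136·20.94·0.94943·[1 + 0.1136·-0.31399/0.33013] = -2.0148 m/s.
|v| = 2.0148 m/s.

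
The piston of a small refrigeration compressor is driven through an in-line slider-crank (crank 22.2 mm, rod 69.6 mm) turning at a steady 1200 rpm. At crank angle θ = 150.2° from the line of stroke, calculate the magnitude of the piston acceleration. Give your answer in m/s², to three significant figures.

ω = 2π·1200/60 = 125.7 rad/s
x(θ) = r cosθ + √(L² − r² sin²θ); with ω constant, a = ω²·d²x/dθ².
d²x/dθ² = −r cosθ − r²(cos2θ)/√u − r⁴ sin²2θ/(4u^{3/2}),  u = L² − r² sin²θ = 0.00472244 m².
Substituting r = 0.0222 m, L = 0.0696 m, θ = 150.2°: d²x/dθ² = +0.015496 m.
a = ω²·d²x/dθ² = (125.7)²·(+0.015496) = +244.7 m/s²;  |a| = 244.7 m/s².

245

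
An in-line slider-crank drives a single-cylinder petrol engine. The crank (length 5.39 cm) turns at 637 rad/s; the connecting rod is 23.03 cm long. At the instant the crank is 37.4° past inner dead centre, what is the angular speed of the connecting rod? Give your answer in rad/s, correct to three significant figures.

120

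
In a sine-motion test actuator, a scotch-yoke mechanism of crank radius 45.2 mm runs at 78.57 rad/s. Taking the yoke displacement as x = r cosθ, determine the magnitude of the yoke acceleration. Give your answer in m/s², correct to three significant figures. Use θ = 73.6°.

ω = 78.57 rad/s
x = r cosθ ⇒ ẍ = −rω² cosθ (ω constant).
|a| = rω²|cosθ| = 0.0452·(78.57)²·|cos 73.6°| = 78.782 m/s².

78.8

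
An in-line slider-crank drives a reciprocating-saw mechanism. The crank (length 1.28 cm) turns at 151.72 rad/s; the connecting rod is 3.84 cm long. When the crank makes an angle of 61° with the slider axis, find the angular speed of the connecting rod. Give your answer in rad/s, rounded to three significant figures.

ω = 151.7 rad/s
The rod makes angle φ with the slider axis where L sinφ = r sinθ; differentiating, L cosφ·φ̇ = r ω cosθ.
L cosφ = √(L² − r² sin²θ) = 0.036732 m.
|ω_rod| = r ω |cosθ| / √(L² − r² sin²θ) = 0.0128·151.7·0.48481/0.036732 = 25.632 rad/s.

25.6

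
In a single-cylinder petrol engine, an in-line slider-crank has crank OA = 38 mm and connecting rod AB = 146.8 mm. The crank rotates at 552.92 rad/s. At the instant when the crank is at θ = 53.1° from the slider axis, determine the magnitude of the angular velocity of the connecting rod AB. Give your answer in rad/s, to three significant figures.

ω = 552.9 rad/s
The rod makes angle φ with the slider axis where L sinφ = r sinθ; differentiating, L cosφ·φ̇ = r ω cosθ.
L cosφ = √(L² − r² sin²θ) = 0.14362 m.
|ω_rod| = r ω |cosθ| / √(L² − r² sin²θ) = 0.038·552.9·0.60042/0.14362 = 87.839 rad/s.

87.8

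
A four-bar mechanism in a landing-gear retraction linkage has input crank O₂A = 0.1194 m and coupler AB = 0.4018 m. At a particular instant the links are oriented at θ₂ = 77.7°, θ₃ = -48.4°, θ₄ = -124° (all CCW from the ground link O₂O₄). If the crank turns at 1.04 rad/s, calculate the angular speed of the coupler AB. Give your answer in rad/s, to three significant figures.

0.118

ω₂ = 1.04 rad/s
Differentiating the loop-closure r₂e^{iθ₂}+r₃e^{iθ₃}=r₁+r₄e^{iθ₄} gives r₂ω₂e^{iθ₂}+r₃ω₃e^{iθ₃}=r₄ω₄e^{iθ₄}.
Eliminating the other unknown: ω₃ = r₂ω₂ sin(θ₄−θ₂) / [r₃ sin(θ₃−θ₄)].
Numerator sine = +0.36975; denominator sine = +0.96858.
Result = 0.1194·1.04·(+0.36975) / (0.4018·(+0.96858)) = +0.11798 rad/s; magnitude 0.11798 rad/s.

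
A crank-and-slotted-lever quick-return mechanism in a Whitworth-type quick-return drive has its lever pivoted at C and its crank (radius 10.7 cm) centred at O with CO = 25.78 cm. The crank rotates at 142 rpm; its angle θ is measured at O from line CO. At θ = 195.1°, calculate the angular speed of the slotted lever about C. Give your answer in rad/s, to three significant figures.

ω = 14.87 rad/s (from 142 rpm).
Crank pin A relative to C: A = (d + r cosθ, r sinθ); lever angle φ = atan2(r sinθ, d + r cosθ).
Differentiating tanφ: φ̇ = rω(d cosθ + r)/(d² + r² + 2dr cosθ).
d² + r² + 2dr cosθ = |CA|² = 0.0246455 m²;  d cosθ + r = -0.1419 m.
|ω_lever| = |0.107·14.87·-0.1419| / 0.0246455 = 9.161 rad/s.

9.16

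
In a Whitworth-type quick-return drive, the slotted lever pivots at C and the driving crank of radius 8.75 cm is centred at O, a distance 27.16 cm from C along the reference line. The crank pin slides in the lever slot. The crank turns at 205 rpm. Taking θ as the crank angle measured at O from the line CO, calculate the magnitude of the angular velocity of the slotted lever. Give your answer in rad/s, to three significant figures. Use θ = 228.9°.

ω = 21.47 rad/s (from 205 rpm).
Crank pin A relative to C: A = (d + r cosθ, r sinθ); lever angle φ = atan2(r sinθ, d + r cosθ).
Differentiating tanφ: φ̇ = rω(d cosθ + r)/(d² + r² + 2dr cosθ).
d² + r² + 2dr cosθ = |CA|² = 0.0501778 m²;  d cosθ + r = -0.091043 m.
|ω_lever| = |0.0875·21.47·-0.091043| / 0.0501778 = 3.4082 rad/s.

3.41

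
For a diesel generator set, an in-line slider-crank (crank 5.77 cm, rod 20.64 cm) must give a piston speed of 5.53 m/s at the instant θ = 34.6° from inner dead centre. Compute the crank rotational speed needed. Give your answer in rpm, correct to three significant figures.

1310

For an in-line slider-crank, |v_piston| = rω|sinθ|·[1 + r cosθ/√(L² − r² sin²θ)].
With r = 0.0577 m, L = 0.2064 m, θ = 34.6°: the bracketed kinematic factor |dx/dθ| = 0.040401 m.
ω = v/|dx/dθ| = 5.53/0.040401 = 136.88 rad/s.
N = 60ω/(2π) = 1307.1 rpm.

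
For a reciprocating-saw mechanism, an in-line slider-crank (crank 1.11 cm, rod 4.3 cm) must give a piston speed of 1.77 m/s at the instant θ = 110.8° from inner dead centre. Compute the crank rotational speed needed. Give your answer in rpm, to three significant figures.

1800

For an in-line slider-crank, |v_piston| = rω|sinθ|·[1 + r cosθ/√(L² − r² sin²θ)].
With r = 0.0111 m, L = 0.043 m, θ = 110.8°: the bracketed kinematic factor |dx/dθ| = 0.0093964 m.
ω = v/|dx/dθ| = 1.77/0.0093964 = 188.37 rad/s.
N = 60ω/(2π) = 1798.8 rpm.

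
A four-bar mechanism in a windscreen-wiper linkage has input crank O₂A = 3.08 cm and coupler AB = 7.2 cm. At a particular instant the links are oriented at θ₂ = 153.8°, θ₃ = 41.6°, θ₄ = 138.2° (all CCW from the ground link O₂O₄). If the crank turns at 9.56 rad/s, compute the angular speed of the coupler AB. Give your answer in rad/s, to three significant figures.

1.11

ω₂ = 9.56 rad/s
Differentiating the loop-closure r₂e^{iθ₂}+r₃e^{iθ₃}=r₁+r₄e^{iθ₄} gives r₂ω₂e^{iθ₂}+r₃ω₃e^{iθ₃}=r₄ω₄e^{iθ₄}.
Eliminating the other unknown: ω₃ = r₂ω₂ sin(θ₄−θ₂) / [r₃ sin(θ₃−θ₄)].
Numerator sine = -0.26892; denominator sine = -0.99337.
Result = 0.0308·9.56·(-0.26892) / (0.072·(-0.99337)) = +1.1071 rad/s; magnitude 1.1071 rad/s.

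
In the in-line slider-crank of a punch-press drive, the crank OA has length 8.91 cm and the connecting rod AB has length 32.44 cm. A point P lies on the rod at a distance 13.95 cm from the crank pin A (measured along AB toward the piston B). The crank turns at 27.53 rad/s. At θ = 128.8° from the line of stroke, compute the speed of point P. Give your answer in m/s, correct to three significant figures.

1.97

ω = 27.53 rad/s.  Crank-pin speed |V_A| = rω = 2.4529 m/s, perpendicular to OA.
Rod angle: sinφ = −(r/L) sinθ ⇒ φ = -12.360°; ω_rod = −rω cosθ/√(L²−r²sin²θ) = +4.8504 rad/s.
V_P = V_A + ω_rod × AP, with AP = 0.1395 m along the rod.
Components: V_Px = −rω sinθ − a·ω_rod·sinφ = -1.7668 m/s;  V_Py = rω cosθ + a·ω_rod·cosφ = -0.87606 m/s.
|V_P| = √(V_Px² + V_Py²) = 1.9721 m/s.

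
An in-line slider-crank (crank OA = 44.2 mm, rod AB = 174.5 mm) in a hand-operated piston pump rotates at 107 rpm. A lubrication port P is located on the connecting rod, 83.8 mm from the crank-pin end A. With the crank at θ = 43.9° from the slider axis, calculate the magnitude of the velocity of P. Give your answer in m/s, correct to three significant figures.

ω = 11.21 rad/s.  Crank-pin speed |V_A| = rω = 0.49526 m/s, perpendicular to OA.
Rod angle: sinφ = −(r/L) sinθ ⇒ φ = -10.116°; ω_rod = −rω cosθ/√(L²−r²sin²θ) = -2.0773 rad/s.
V_P = V_A + ω_rod × AP, with AP = 0.0838 m along the rod.
Components: V_Px = −rω sinθ − a·ω_rod·sinφ = -0.37399 m/s;  V_Py = rω cosθ + a·ω_rod·cosφ = +0.18549 m/s.
|V_P| = √(V_Px² + V_Py²) = 0.41746 m/s.

0.417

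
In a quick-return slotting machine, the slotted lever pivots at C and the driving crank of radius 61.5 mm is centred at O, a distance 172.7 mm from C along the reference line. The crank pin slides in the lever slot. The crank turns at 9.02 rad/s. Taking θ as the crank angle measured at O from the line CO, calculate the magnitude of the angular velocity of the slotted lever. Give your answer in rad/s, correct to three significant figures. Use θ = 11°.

2.35

ω = 9.02 rad/s
Crank pin A relative to C: A = (d + r cosθ, r sinθ); lever angle φ = atan2(r sinθ, d + r cosθ).
Differentiating tanφ: φ̇ = rω(d cosθ + r)/(d² + r² + 2dr cosθ).
d² + r² + 2dr cosθ = |CA|² = 0.0544594 m²;  d cosθ + r = +0.23103 m.
|ω_lever| = |0.0615·9.02·+0.23103| / 0.0544594 = 2.3533 rad/s.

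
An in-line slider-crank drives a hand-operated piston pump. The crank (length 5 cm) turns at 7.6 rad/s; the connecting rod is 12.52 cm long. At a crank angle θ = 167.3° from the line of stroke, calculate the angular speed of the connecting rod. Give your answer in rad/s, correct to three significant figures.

ω = 7.6 rad/s
The rod makes angle φ with the slider axis where L sinφ = r sinθ; differentiating, L cosφ·φ̇ = r ω cosθ.
L cosφ = √(L² − r² sin²θ) = 0.12472 m.
|ω_rod| = r ω |cosθ| / √(L² − r² sin²θ) = 0.05·7.6·0.97553/0.12472 = 2.9724 rad/s.

2.97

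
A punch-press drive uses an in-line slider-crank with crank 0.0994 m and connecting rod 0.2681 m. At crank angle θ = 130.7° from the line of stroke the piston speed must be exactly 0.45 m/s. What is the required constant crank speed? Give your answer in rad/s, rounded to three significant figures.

For an in-line slider-crank, |v_piston| = rω|sinθ|·[1 + r cosθ/√(L² − r² sin²θ)].
With r = 0.0994 m, L = 0.2681 m, θ = 130.7°: the bracketed kinematic factor |dx/dθ| = 0.056374 m.
ω = v/|dx/dθ| = 0.45/0.056374 = 7.9824 rad/s.

7.98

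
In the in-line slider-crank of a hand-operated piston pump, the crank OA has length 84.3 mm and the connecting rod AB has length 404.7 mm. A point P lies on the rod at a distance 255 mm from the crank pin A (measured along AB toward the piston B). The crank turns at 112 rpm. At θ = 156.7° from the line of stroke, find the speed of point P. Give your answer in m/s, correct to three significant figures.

0.481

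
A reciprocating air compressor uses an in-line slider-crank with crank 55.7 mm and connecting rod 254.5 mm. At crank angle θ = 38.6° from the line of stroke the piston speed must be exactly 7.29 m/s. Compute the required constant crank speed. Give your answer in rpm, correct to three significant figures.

1710

For an in-line slider-crank, |v_piston| = rω|sinθ|·[1 + r cosθ/√(L² − r² sin²θ)].
With r = 0.0557 m, L = 0.2545 m, θ = 38.6°: the bracketed kinematic factor |dx/dθ| = 0.04075 m.
ω = v/|dx/dθ| = 7.29/0.04075 = 178.9 rad/s.
N = 60ω/(2π) = 1708.3 rpm.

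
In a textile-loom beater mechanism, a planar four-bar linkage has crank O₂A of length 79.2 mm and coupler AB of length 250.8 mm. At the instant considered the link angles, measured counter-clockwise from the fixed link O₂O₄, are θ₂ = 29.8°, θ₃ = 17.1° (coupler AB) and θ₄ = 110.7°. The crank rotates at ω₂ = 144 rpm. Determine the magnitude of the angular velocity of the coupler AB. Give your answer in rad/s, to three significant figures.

4.71

ω₂ = 15.08 rad/s (from 144 rpm).
Differentiating the loop-closure r₂e^{iθ₂}+r₃e^{iθ₃}=r₁+r₄e^{iθ₄} gives r₂ω₂e^{iθ₂}+r₃ω₃e^{iθ₃}=r₄ω₄e^{iθ₄}.
Eliminating the other unknown: ω₃ = r₂ω₂ sin(θ₄−θ₂) / [r₃ sin(θ₃−θ₄)].
Numerator sine = +0.98741; denominator sine = -0.99803.
Result = 0.0792·15.08·(+0.98741) / (0.2508·(-0.99803)) = -4.7114 rad/s; magnitude 4.7114 rad/s.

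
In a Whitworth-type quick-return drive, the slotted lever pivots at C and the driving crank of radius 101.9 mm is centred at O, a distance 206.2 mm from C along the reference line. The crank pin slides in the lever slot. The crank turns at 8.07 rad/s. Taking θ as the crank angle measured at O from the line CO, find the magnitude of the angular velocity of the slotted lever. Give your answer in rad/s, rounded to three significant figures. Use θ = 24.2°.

2.61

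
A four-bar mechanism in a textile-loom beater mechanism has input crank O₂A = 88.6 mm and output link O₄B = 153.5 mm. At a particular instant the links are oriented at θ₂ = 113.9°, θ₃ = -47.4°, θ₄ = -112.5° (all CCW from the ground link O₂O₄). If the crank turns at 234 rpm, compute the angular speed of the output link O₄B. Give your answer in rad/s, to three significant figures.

ω₂ = 24.5 rad/s (from 234 rpm).
Differentiating the loop-closure r₂e^{iθ₂}+r₃e^{iθ₃}=r₁+r₄e^{iθ₄} gives r₂ω₂e^{iθ₂}+r₃ω₃e^{iθ₃}=r₄ω₄e^{iθ₄}.
Eliminating the other unknown: ω₄ = r₂ω₂ sin(θ₂−θ₃) / [r₄ sin(θ₄−θ₃)].
Numerator sine = +0.32061; denominator sine = -0.90704.
Result = 0.0886·24.5·(+0.32061) / (0.1535·(-0.90704)) = -4.9995 rad/s; magnitude 4.9995 rad/s.

5.00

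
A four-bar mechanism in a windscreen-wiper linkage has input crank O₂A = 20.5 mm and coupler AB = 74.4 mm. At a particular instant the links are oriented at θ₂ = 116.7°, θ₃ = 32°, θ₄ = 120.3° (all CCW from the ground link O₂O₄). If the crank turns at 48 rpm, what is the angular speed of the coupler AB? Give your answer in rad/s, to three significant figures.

0.0870

ω₂ = 5.027 rad/s (from 48 rpm).
Differentiating the loop-closure r₂e^{iθ₂}+r₃e^{iθ₃}=r₁+r₄e^{iθ₄} gives r₂ω₂e^{iθ₂}+r₃ω₃e^{iθ₃}=r₄ω₄e^{iθ₄}.
Eliminating the other unknown: ω₃ = r₂ω₂ sin(θ₄−θ₂) / [r₃ sin(θ₃−θ₄)].
Numerator sine = +0.06279; denominator sine = -0.99956.
Result = 0.0205·5.027·(+0.06279) / (0.0744·(-0.99956)) = -0.087003 rad/s; magnitude 0.087003 rad/s.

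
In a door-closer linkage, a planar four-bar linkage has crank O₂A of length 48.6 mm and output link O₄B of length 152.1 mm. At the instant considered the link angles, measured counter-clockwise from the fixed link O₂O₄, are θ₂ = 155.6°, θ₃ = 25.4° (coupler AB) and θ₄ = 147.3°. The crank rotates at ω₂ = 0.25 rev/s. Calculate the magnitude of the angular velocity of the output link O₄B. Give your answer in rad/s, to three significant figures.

0.452

ω₂ = 1.571 rad/s (from 0.25 rev/s).
Differentiating the loop-closure r₂e^{iθ₂}+r₃e^{iθ₃}=r₁+r₄e^{iθ₄} gives r₂ω₂e^{iθ₂}+r₃ω₃e^{iθ₃}=r₄ω₄e^{iθ₄}.
Eliminating the other unknown: ω₄ = r₂ω₂ sin(θ₂−θ₃) / [r₄ sin(θ₄−θ₃)].
Numerator sine = +0.76380; denominator sine = +0.84897.
Result = 0.0486·1.571·(+0.76380) / (0.1521·(+0.84897)) = +0.45156 rad/s; magnitude 0.45156 rad/s.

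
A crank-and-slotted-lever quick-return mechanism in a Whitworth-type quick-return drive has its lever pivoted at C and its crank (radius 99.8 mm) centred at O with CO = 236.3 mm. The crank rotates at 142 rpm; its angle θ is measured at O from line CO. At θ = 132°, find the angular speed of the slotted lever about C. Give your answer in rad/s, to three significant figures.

2.53

ω = 14.87 rad/s (from 142 rpm).
Crank pin A relative to C: A = (d + r cosθ, r sinθ); lever angle φ = atan2(r sinθ, d + r cosθ).
Differentiating tanφ: φ̇ = rω(d cosθ + r)/(d² + r² + 2dr cosθ).
d² + r² + 2dr cosθ = |CA|² = 0.0342379 m²;  d cosθ + r = -0.058316 m.
|ω_lever| = |0.0998·14.87·-0.058316| / 0.0342379 = 2.5277 rad/s.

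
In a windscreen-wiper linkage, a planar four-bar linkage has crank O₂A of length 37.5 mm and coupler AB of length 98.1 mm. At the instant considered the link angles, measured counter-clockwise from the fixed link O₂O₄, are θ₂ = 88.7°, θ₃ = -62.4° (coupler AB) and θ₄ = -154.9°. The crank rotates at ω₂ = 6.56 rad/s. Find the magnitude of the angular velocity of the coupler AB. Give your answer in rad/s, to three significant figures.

2.25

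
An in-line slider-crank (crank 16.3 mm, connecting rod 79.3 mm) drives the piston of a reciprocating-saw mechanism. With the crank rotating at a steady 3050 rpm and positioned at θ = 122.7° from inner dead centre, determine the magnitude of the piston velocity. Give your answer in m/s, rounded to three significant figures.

ω = 2π·3050/60 = 319.4 rad/s
For an in-line slider-crank, x = r cosθ + √(L² − r² sin²θ), so v = −rω sinθ·[1 + r cosθ/√(L² − r² sin²θ)].
With r = 0.0163 m, L = 0.0793 m, θ = 122.7°: √(L² − r² sin²θ) = 0.078105 m.
v = −0.0163·319.4·0.84151·[1 + 0.0163·-0.54024/0.078105] = -3.8871 m/s.
|v| = 3.8871 m/s.

3.89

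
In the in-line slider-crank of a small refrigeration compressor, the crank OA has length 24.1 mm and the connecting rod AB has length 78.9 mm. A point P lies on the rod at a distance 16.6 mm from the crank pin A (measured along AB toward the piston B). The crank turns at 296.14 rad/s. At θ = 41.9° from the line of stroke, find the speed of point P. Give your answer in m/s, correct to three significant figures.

ω = 296.1 rad/s.  Crank-pin speed |V_A| = rω = 7.137 m/s, perpendicular to OA.
Rod angle: sinφ = −(r/L) sinθ ⇒ φ = -11.770°; ω_rod = −rω cosθ/√(L²−r²sin²θ) = -68.773 rad/s.
V_P = V_A + ω_rod × AP, with AP = 0.0166 m along the rod.
Components: V_Px = −rω sinθ − a·ω_rod·sinφ = -4.9992 m/s;  V_Py = rω cosθ + a·ω_rod·cosφ = +4.1945 m/s.
|V_P| = √(V_Px² + V_Py²) = 6.5258 m/s.

6.53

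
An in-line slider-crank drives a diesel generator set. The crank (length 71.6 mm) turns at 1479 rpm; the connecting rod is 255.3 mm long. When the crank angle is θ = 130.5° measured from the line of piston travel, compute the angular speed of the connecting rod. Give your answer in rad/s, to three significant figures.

ω = 154.9 rad/s (converted from 1479 rpm).
The rod makes angle φ with the slider axis where L sinφ = r sinθ; differentiating, L cosφ·φ̇ = r ω cosθ.
L cosφ = √(L² − r² sin²θ) = 0.24943 m.
|ω_rod| = r ω |cosθ| / √(L² − r² sin²θ) = 0.0716·154.9·0.64945/0.24943 = 28.874 rad/s.

28.9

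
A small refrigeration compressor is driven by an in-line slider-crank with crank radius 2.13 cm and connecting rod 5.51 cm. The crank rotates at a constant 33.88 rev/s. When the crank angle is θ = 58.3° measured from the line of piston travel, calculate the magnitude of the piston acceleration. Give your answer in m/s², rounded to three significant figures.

344

ω = 2π·33.9 = 212.9 rad/s
x(θ) = r cosθ + √(L² − r² sin²θ); with ω constant, a = ω²·d²x/dθ².
d²x/dθ² = −r cosθ − r²(cos2θ)/√u − r⁴ sin²2θ/(4u^{3/2}),  u = L² − r² sin²θ = 0.00270759 m².
Substituting r = 0.0213 m, L = 0.0551 m, θ = 58.3°: d²x/dθ² = -0.0075805 m.
a = ω²·d²x/dθ² = (212.9)²·(-0.0075805) = -343.52 m/s²;  |a| = 343.52 m/s².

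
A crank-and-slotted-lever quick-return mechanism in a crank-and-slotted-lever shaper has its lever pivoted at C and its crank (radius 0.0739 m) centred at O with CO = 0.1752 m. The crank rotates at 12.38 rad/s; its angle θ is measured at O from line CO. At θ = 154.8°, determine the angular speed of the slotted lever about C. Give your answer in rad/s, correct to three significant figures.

6.08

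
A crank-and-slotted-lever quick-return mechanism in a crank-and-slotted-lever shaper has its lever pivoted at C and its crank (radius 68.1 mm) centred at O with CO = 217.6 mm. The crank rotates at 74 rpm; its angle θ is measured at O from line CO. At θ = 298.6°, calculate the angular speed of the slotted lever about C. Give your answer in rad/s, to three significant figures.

1.37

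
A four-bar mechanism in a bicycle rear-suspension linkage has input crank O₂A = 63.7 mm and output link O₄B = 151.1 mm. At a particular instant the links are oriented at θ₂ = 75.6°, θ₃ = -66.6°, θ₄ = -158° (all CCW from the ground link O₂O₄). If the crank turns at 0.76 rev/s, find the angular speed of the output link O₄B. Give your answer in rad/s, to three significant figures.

ω₂ = 4.775 rad/s (from 0.76 rev/s).
Differentiating the loop-closure r₂e^{iθ₂}+r₃e^{iθ₃}=r₁+r₄e^{iθ₄} gives r₂ω₂e^{iθ₂}+r₃ω₃e^{iθ₃}=r₄ω₄e^{iθ₄}.
Eliminating the other unknown: ω₄ = r₂ω₂ sin(θ₂−θ₃) / [r₄ sin(θ₄−θ₃)].
Numerator sine = +0.61291; denominator sine = -0.99970.
Result = 0.0637·4.775·(+0.61291) / (0.1511·(-0.99970)) = -1.2342 rad/s; magnitude 1.2342 rad/s.

1.23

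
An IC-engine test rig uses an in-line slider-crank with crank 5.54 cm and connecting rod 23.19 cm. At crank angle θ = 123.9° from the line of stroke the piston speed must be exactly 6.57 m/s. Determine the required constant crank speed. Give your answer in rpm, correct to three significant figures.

1580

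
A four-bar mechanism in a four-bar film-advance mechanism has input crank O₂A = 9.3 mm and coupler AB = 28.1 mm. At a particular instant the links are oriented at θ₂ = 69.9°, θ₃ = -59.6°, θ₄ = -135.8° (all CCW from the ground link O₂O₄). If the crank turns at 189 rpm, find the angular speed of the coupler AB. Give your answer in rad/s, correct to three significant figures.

ω₂ = 19.79 rad/s (from 189 rpm).
Differentiating the loop-closure r₂e^{iθ₂}+r₃e^{iθ₃}=r₁+r₄e^{iθ₄} gives r₂ω₂e^{iθ₂}+r₃ω₃e^{iθ₃}=r₄ω₄e^{iθ₄}.
Eliminating the other unknown: ω₃ = r₂ω₂ sin(θ₄−θ₂) / [r₃ sin(θ₃−θ₄)].
Numerator sine = +0.43366; denominator sine = +0.97113.
Result = 0.0093·19.79·(+0.43366) / (0.0281·(+0.97113)) = +2.9251 rad/s; magnitude 2.9251 rad/s.

2.93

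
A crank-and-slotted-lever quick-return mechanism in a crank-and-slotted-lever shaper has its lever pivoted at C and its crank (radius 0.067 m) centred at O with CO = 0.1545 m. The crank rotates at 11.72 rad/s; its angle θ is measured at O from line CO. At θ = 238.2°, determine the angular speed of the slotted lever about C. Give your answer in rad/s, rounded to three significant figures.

0.649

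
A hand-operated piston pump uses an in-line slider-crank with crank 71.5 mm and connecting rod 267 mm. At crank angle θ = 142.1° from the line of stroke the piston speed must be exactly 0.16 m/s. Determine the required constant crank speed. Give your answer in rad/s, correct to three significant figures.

For an in-line slider-crank, |v_piston| = rω|sinθ|·[1 + r cosθ/√(L² − r² sin²θ)].
With r = 0.0715 m, L = 0.267 m, θ = 142.1°: the bracketed kinematic factor |dx/dθ| = 0.034512 m.
ω = v/|dx/dθ| = 0.16/0.034512 = 4.636 rad/s.

4.64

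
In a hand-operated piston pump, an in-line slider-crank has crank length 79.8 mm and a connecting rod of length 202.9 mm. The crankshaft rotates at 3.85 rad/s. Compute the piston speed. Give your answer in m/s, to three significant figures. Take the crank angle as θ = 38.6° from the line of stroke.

0.252

ω = 3.85 rad/s
For an in-line slider-crank, x = r cosθ + √(L² − r² sin²θ), so v = −rω sinθ·[1 + r cosθ/√(L² − r² sin²θ)].
With r = 0.0798 m, L = 0.2029 m, θ = 38.6°: √(L² − r² sin²θ) = 0.1967 m.
v = −0.0798·3.85·0.62388·[1 + 0.0798·0.78152/0.1967] = -0.25245 m/s.
|v| = 0.25245 m/s.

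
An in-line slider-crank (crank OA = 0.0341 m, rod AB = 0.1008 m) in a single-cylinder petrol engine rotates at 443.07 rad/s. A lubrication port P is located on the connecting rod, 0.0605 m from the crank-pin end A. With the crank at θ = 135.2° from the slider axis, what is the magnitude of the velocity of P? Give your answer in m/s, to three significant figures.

10.0

ω = 443.1 rad/s.  Crank-pin speed |V_A| = rω = 15.109 m/s, perpendicular to OA.
Rod angle: sinφ = −(r/L) sinθ ⇒ φ = -13.791°; ω_rod = −rω cosθ/√(L²−r²sin²θ) = +109.51 rad/s.
V_P = V_A + ω_rod × AP, with AP = 0.0605 m along the rod.
Components: V_Px = −rω sinθ − a·ω_rod·sinφ = -9.0667 m/s;  V_Py = rω cosθ + a·ω_rod·cosφ = -4.2861 m/s.
|V_P| = √(V_Px² + V_Py²) = 10.029 m/s.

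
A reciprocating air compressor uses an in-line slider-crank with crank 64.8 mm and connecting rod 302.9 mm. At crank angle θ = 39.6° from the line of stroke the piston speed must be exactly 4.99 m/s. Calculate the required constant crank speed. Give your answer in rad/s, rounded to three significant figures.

For an in-line slider-crank, |v_piston| = rω|sinθ|·[1 + r cosθ/√(L² − r² sin²θ)].
With r = 0.0648 m, L = 0.3029 m, θ = 39.6°: the bracketed kinematic factor |dx/dθ| = 0.048178 m.
ω = v/|dx/dθ| = 4.99/0.048178 = 103.57 rad/s.

104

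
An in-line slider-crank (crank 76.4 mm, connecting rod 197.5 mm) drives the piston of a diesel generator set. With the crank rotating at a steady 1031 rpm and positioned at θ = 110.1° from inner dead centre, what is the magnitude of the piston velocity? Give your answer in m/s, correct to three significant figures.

ω = 2π·1031/60 = 108 rad/s
For an in-line slider-crank, x = r cosθ + √(L² − r² sin²θ), so v = −rω sinθ·[1 + r cosθ/√(L² − r² sin²θ)].
With r = 0.0764 m, L = 0.1975 m, θ = 110.1°: √(L² − r² sin²θ) = 0.18401 m.
v = −0.0764·108·0.93909·[1 + 0.0764·-0.34366/0.18401] = -6.6409 m/s.
|v| = 6.6409 m/s.

6.64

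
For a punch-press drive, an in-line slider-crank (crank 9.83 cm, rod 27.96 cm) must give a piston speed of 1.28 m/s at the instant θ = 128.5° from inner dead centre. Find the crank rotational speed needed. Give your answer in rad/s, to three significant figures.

21.5

For an in-line slider-crank, |v_piston| = rω|sinθ|·[1 + r cosθ/√(L² − r² sin²θ)].
With r = 0.0983 m, L = 0.2796 m, θ = 128.5°: the bracketed kinematic factor |dx/dθ| = 0.059417 m.
ω = v/|dx/dθ| = 1.28/0.059417 = 21.542 rad/s.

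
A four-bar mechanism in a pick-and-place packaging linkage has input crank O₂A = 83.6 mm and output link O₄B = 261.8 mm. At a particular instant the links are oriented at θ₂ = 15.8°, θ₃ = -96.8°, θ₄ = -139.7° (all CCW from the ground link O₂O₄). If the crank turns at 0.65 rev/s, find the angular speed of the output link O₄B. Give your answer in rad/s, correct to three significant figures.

1.77

ω₂ = 4.084 rad/s (from 0.65 rev/s).
Differentiating the loop-closure r₂e^{iθ₂}+r₃e^{iθ₃}=r₁+r₄e^{iθ₄} gives r₂ω₂e^{iθ₂}+r₃ω₃e^{iθ₃}=r₄ω₄e^{iθ₄}.
Eliminating the other unknown: ω₄ = r₂ω₂ sin(θ₂−θ₃) / [r₄ sin(θ₄−θ₃)].
Numerator sine = +0.92321; denominator sine = -0.68072.
Result = 0.0836·4.084·(+0.92321) / (0.2618·(-0.68072)) = -1.7687 rad/s; magnitude 1.7687 rad/s.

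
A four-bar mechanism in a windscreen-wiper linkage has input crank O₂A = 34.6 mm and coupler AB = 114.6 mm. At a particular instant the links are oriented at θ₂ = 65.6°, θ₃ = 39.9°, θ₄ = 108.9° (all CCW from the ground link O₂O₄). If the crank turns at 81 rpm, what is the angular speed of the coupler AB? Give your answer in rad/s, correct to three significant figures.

ω₂ = 8.482 rad/s (from 81 rpm).
Differentiating the loop-closure r₂e^{iθ₂}+r₃e^{iθ₃}=r₁+r₄e^{iθ₄} gives r₂ω₂e^{iθ₂}+r₃ω₃e^{iθ₃}=r₄ω₄e^{iθ₄}.
Eliminating the other unknown: ω₃ = r₂ω₂ sin(θ₄−θ₂) / [r₃ sin(θ₃−θ₄)].
Numerator sine = +0.68582; denominator sine = -0.93358.
Result = 0.0346·8.482·(+0.68582) / (0.1146·(-0.93358)) = -1.8813 rad/s; magnitude 1.8813 rad/s.

1.88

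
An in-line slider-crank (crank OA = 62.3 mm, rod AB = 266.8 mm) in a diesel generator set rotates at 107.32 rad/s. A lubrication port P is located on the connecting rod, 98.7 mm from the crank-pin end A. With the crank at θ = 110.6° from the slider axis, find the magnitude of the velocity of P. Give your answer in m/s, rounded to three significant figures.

6.24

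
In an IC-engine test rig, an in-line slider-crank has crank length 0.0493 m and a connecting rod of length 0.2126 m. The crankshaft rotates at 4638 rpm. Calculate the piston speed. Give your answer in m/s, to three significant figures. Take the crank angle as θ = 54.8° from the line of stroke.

22.2

ω = 2π·4638/60 = 485.7 rad/s
For an in-line slider-crank, x = r cosθ + √(L² − r² sin²θ), so v = −rω sinθ·[1 + r cosθ/√(L² − r² sin²θ)].
With r = 0.0493 m, L = 0.2126 m, θ = 54.8°: √(L² − r² sin²θ) = 0.20875 m.
v = −0.0493·485.7·0.81714·[1 + 0.0493·0.57643/0.20875] = -22.23 m/s.
|v| = 22.23 m/s.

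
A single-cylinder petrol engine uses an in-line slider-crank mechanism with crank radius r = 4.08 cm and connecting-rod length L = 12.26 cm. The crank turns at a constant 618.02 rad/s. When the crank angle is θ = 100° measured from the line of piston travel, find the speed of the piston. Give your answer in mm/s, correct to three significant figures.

23300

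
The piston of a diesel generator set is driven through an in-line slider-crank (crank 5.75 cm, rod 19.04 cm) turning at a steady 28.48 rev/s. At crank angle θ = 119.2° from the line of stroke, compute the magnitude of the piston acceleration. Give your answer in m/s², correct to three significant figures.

1190

ω = 2π·28.5 = 178.9 rad/s
x(θ) = r cosθ + √(L² − r² sin²θ); with ω constant, a = ω²·d²x/dθ².
d²x/dθ² = −r cosθ − r²(cos2θ)/√u − r⁴ sin²2θ/(4u^{3/2}),  u = L² − r² sin²θ = 0.0337328 m².
Substituting r = 0.0575 m, L = 0.1904 m, θ = 119.2°: d²x/dθ² = +0.037164 m.
a = ω²·d²x/dθ² = (178.9)²·(+0.037164) = +1190.1 m/s²;  |a| = 1190.1 m/s².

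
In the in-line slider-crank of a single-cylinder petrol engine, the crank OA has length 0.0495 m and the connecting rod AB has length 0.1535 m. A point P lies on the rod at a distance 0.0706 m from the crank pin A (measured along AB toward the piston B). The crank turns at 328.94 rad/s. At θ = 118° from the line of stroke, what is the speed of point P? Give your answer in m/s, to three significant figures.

14.0

ω = 328.9 rad/s.  Crank-pin speed |V_A| = rω = 16.283 m/s, perpendicular to OA.
Rod angle: sinφ = −(r/L) sinθ ⇒ φ = -16.543°; ω_rod = −rω cosθ/√(L²−r²sin²θ) = +51.95 rad/s.
V_P = V_A + ω_rod × AP, with AP = 0.0706 m along the rod.
Components: V_Px = −rω sinθ − a·ω_rod·sinφ = -13.332 m/s;  V_Py = rω cosθ + a·ω_rod·cosφ = -4.1284 m/s.
|V_P| = √(V_Px² + V_Py²) = 13.957 m/s.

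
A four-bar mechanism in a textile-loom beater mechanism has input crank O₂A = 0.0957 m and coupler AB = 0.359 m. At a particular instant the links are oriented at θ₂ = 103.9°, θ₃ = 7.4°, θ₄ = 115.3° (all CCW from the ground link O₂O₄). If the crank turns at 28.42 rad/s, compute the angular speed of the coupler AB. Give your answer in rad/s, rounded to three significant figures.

1.57

ω₂ = 28.42 rad/s
Differentiating the loop-closure r₂e^{iθ₂}+r₃e^{iθ₃}=r₁+r₄e^{iθ₄} gives r₂ω₂e^{iθ₂}+r₃ω₃e^{iθ₃}=r₄ω₄e^{iθ₄}.
Eliminating the other unknown: ω₃ = r₂ω₂ sin(θ₄−θ₂) / [r₃ sin(θ₃−θ₄)].
Numerator sine = +0.19766; denominator sine = -0.95159.
Result = 0.0957·28.42·(+0.19766) / (0.359·(-0.95159)) = -1.5736 rad/s; magnitude 1.5736 rad/s.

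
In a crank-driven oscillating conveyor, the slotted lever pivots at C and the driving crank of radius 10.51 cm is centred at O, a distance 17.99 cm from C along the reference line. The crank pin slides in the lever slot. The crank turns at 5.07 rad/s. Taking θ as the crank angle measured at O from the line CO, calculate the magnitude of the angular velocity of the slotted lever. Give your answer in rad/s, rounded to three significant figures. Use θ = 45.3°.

1.76

ω = 5.07 rad/s
Crank pin A relative to C: A = (d + r cosθ, r sinθ); lever angle φ = atan2(r sinθ, d + r cosθ).
Differentiating tanφ: φ̇ = rω(d cosθ + r)/(d² + r² + 2dr cosθ).
d² + r² + 2dr cosθ = |CA|² = 0.0700089 m²;  d cosθ + r = +0.23164 m.
|ω_lever| = |0.1051·5.07·+0.23164| / 0.0700089 = 1.7631 rad/s.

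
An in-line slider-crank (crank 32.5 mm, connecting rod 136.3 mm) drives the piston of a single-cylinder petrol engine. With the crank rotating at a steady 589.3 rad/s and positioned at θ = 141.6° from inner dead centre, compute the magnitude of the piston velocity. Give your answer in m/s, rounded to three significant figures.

ω = 589.3 rad/s
For an in-line slider-crank, x = r cosθ + √(L² − r² sin²θ), so v = −rω sinθ·[1 + r cosθ/√(L² − r² sin²θ)].
With r = 0.0325 m, L = 0.1363 m, θ = 141.6°: √(L² − r² sin²θ) = 0.1348 m.
v = −0.0325·589.3·0.62115·[1 + 0.0325·-0.78369/0.1348] = -9.6485 m/s.
|v| = 9.6485 m/s.

9.65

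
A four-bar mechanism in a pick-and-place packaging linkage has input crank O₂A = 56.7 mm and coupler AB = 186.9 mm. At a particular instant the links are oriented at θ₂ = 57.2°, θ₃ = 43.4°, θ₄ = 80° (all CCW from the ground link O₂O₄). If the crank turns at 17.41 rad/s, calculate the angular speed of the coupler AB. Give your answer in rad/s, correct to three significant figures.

ω₂ = 17.41 rad/s
Differentiating the loop-closure r₂e^{iθ₂}+r₃e^{iθ₃}=r₁+r₄e^{iθ₄} gives r₂ω₂e^{iθ₂}+r₃ω₃e^{iθ₃}=r₄ω₄e^{iθ₄}.
Eliminating the other unknown: ω₃ = r₂ω₂ sin(θ₄−θ₂) / [r₃ sin(θ₃−θ₄)].
Numerator sine = +0.38752; denominator sine = -0.59622.
Result = 0.0567·17.41·(+0.38752) / (0.1869·(-0.59622)) = -3.4328 rad/s; magnitude 3.4328 rad/s.

3.43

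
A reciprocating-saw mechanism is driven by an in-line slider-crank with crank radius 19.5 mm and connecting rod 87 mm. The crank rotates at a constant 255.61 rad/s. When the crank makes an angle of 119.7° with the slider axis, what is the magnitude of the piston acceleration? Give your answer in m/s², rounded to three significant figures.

777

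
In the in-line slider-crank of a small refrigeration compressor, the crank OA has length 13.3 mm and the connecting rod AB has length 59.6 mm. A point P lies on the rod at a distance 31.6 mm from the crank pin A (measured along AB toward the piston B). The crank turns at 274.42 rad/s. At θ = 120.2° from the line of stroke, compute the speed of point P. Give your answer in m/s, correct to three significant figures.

3.09

ω = 274.4 rad/s.  Crank-pin speed |V_A| = rω = 3.6498 m/s, perpendicular to OA.
Rod angle: sinφ = −(r/L) sinθ ⇒ φ = -11.120°; ω_rod = −rω cosθ/√(L²−r²sin²θ) = +31.393 rad/s.
V_P = V_A + ω_rod × AP, with AP = 0.0316 m along the rod.
Components: V_Px = −rω sinθ − a·ω_rod·sinφ = -2.9631 m/s;  V_Py = rω cosθ + a·ω_rod·cosφ = -0.86251 m/s.
|V_P| = √(V_Px² + V_Py²) = 3.0861 m/s.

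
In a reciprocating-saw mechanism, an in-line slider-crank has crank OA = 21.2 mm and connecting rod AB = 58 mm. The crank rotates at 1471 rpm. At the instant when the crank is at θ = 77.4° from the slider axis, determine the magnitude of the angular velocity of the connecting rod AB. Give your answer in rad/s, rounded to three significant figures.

13.1

ω = 154 rad/s (converted from 1471 rpm).
The rod makes angle φ with the slider axis where L sinφ = r sinθ; differentiating, L cosφ·φ̇ = r ω cosθ.
L cosφ = √(L² − r² sin²θ) = 0.054184 m.
|ω_rod| = r ω |cosθ| / √(L² − r² sin²θ) = 0.0212·154·0.21814/0.054184 = 13.148 rad/s.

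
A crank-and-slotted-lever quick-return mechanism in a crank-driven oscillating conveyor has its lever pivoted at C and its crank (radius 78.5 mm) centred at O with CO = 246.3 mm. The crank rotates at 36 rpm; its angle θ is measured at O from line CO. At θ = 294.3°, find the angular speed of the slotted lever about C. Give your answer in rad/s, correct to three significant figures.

ω = 3.77 rad/s (from 36 rpm).
Crank pin A relative to C: A = (d + r cosθ, r sinθ); lever angle φ = atan2(r sinθ, d + r cosθ).
Differentiating tanφ: φ̇ = rω(d cosθ + r)/(d² + r² + 2dr cosθ).
d² + r² + 2dr cosθ = |CA|² = 0.0827388 m²;  d cosθ + r = +0.17986 m.
|ω_lever| = |0.0785·3.77·+0.17986| / 0.0827388 = 0.6433 rad/s.

0.643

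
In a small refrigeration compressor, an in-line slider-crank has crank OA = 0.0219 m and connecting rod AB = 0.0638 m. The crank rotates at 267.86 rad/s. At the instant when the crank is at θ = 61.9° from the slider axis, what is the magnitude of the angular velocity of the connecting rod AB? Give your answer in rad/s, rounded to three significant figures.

ω = 267.9 rad/s
The rod makes angle φ with the slider axis where L sinφ = r sinθ; differentiating, L cosφ·φ̇ = r ω cosθ.
L cosφ = √(L² − r² sin²θ) = 0.060805 m.
|ω_rod| = r ω |cosθ| / √(L² − r² sin²θ) = 0.0219·267.9·0.47101/0.060805 = 45.441 rad/s.

45.4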